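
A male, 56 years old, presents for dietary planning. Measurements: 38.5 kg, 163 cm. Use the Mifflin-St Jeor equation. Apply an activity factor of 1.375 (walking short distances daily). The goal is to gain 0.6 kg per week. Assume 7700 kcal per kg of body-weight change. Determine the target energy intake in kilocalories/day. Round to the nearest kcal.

Mifflin-St Jeor (male): BMR = 10(38.5) + 6.25(163) − 5(56) + 5 = 385 + 1018.75 − 280 + 5 = 1128.75 kcal/day.
TEE = 1128.75 × 1.375 = 1552.0313 kcal/day.
Required daily surplus = 0.6 × 7700 ÷ 7 = 660 kcal/day.
Target intake = 1552.0313 + 660 = 2212.0313 kcal/day.

2212 kilocalories/day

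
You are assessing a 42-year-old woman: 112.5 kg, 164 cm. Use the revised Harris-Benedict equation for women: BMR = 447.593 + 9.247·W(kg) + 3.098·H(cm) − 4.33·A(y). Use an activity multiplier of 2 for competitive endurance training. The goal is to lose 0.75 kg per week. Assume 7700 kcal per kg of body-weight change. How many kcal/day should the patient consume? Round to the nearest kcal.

Harris-Benedict: BMR = 447.593 + 9.247(112.5) + 3.098(164) − 4.33(42) = 1814.0925 kcal/day.
TEE = 1814.0925 × 2 = 3628.185 kcal/day.
Required daily deficit = 0.75 × 7700 ÷ 7 = 825 kcal/day.
Target intake = 3628.185 − 825 = 2803.185 kcal/day.

2803 kcal/day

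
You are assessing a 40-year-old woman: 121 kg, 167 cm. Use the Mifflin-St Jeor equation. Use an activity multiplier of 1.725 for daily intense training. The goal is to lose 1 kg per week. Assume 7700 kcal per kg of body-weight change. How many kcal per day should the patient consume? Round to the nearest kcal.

2165 kcal per day

Mifflin-St Jeor (female): BMR = 10(121) + 6.25(167) − 5(40) − 161 = 1210 + 1043.75 − 200 − 161 = 1892.75 kcal/day.
TEE = 1892.75 × 1.725 = 3264.9938 kcal/day.
Required daily deficit = 1 × 7700 ÷ 7 = 1100 kcal/day.
Target intake = 3264.9938 − 1100 = 2164.9938 kcal/day.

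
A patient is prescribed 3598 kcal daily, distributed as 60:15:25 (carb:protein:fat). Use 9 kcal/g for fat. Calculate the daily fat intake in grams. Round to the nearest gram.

100 g/day

Fat energy = 25% × 3598 = 899.5 kcal.
At 9 kcal/g: 899.5 ÷ 9 = 99.9444 g.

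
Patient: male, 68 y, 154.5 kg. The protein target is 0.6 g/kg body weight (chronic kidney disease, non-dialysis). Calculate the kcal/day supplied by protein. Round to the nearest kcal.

Protein = 0.6 g/kg × 154.5 kg = 92.7 g/day.
Protein energy = 92.7 g × 4 kcal/g = 370.8 kcal/day.

371 kcal/day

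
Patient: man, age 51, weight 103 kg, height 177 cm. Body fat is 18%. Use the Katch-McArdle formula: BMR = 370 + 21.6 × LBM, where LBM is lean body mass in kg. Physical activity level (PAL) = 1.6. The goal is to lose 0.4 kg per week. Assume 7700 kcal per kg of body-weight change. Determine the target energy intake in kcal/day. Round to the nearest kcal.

3071 kcal/day

LBM = 103 × (1 − 0.18) = 84.46 kg. Katch-McArdle: BMR = 370 + 21.6 × 84.46 = 2194.336 kcal/day.
TEE = 2194.336 × 1.6 = 3510.9376 kcal/day.
Required daily deficit = 0.4 × 7700 ÷ 7 = 440 kcal/day.
Target intake = 3510.9376 − 440 = 3070.9376 kcal/day.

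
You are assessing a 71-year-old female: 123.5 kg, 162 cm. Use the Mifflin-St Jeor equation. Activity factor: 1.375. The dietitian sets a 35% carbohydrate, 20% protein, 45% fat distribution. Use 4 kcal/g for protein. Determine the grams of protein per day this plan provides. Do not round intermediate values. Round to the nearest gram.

119 g/day

Mifflin-St Jeor (female): BMR = 10(123.5) + 6.25(162) − 5(71) − 161 = 1235 + 1012.5 − 355 − 161 = 1731.5 kcal/day.
TEE = 1731.5 × 1.375 = 2380.8125 kcal/day.
Protein energy = 20% × 2380.8125 = 476.1625 kcal.
Protein = 476.1625 ÷ 4 kcal/g = 119.0406 g.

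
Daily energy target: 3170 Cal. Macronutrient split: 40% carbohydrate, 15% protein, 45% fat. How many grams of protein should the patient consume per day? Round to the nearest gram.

119 g/day

Protein energy = 15% × 3170 = 475.5 kcal.
At 4 kcal/g: 475.5 ÷ 4 = 118.875 g.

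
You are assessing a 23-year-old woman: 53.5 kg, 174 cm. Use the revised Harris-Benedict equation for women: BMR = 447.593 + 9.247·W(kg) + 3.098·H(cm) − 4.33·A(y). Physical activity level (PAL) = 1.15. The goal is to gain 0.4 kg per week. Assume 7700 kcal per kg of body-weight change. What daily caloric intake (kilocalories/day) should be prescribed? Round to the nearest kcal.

Harris-Benedict: BMR = 447.593 + 9.247(53.5) + 3.098(174) − 4.33(23) = 1381.7695 kcal/day.
TEE = 1381.7695 × 1.15 = 1589.0349 kcal/day.
Required daily surplus = 0.4 × 7700 ÷ 7 = 440 kcal/day.
Target intake = 1589.0349 + 440 = 2029.0349 kcal/day.

2029 kilocalories/day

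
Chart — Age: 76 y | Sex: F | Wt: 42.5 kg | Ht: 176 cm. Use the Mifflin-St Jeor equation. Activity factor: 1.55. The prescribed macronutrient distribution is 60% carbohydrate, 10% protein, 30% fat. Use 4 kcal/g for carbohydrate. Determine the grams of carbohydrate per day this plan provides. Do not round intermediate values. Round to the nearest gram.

Mifflin-St Jeor (female): BMR = 10(42.5) + 6.25(176) − 5(76) − 161 = 425 + 1100 − 380 − 161 = 984 kcal/day.
TEE = 984 × 1.55 = 1525.2 kcal/day.
Carbohydrate energy = 60% × 1525.2 = 915.12 kcal.
Carbohydrate = 915.12 ÷ 4 kcal/g = 228.78 g.

229 g/day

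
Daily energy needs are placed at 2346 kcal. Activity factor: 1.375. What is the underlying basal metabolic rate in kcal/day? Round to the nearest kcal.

1706 kcal/day

BMR = TEE ÷ activity factor = 2346 ÷ 1.375 = 1706.1818 kcal/day.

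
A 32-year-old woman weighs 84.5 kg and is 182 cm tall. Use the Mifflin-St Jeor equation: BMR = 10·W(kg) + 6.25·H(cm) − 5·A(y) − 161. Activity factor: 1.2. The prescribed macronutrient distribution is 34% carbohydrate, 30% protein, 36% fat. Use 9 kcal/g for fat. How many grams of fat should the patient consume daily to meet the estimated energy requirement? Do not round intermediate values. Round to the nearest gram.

Mifflin-St Jeor (female): BMR = 10(84.5) + 6.25(182) − 5(32) − 161 = 845 + 1137.5 − 160 − 161 = 1661.5 kcal/day.
TEE = 1661.5 × 1.2 = 1993.8 kcal/day.
Fat energy = 36% × 1993.8 = 717.768 kcal.
Fat = 717.768 ÷ 9 kcal/g = 79.752 g.

80 g/day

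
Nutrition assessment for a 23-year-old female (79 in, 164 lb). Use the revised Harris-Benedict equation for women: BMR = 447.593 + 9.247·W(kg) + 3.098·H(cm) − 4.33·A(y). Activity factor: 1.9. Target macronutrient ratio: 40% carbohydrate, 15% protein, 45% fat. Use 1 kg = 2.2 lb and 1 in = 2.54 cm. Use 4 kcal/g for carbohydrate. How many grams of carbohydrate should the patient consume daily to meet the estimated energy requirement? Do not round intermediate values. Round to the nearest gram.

315 g/day

Convert to metric: weight = 164 ÷ 2.2 = 74.5455 kg; height = 79 × 2.54 = 200.66 cm.
Harris-Benedict: BMR = 447.593 + 9.247(74.5455) + 3.098(200.66) − 4.33(23) = 1658.9695 kcal/day.
TEE = 1658.9695 × 1.9 = 3152.042 kcal/day.
Carbohydrate energy = 40% × 3152.042 = 1260.8168 kcal.
Carbohydrate = 1260.8168 ÷ 4 kcal/g = 315.2042 g.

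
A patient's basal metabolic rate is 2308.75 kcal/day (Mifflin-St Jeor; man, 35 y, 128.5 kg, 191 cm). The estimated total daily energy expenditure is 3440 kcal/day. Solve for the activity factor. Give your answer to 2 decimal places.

Activity factor = TEE ÷ BMR = 3440 ÷ 2308.75 = 1.49.

1.49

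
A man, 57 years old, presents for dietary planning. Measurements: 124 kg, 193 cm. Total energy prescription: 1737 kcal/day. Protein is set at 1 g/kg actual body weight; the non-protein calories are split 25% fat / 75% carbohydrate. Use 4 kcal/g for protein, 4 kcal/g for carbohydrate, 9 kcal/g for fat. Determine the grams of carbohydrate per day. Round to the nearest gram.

233 g/day

Protein = 1 × 124 = 124 g → 124 × 4 = 496 kcal.
Non-protein calories = 1737 − 496 = 1241 kcal.
Fat: 25% × 1241 = 310.25 kcal; carbohydrate: 930.75 kcal.
Carbohydrate: 930.75 kcal ÷ 4 kcal/g = 232.6875 g.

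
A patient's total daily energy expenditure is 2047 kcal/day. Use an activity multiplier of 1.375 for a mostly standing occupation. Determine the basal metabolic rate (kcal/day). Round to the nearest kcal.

BMR = TEE ÷ activity factor = 2047 ÷ 1.375 = 1488.7273 kcal/day.

1489 kcal/day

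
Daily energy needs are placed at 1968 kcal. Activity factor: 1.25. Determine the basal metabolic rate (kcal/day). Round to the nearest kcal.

BMR = TEE ÷ activity factor = 1968 ÷ 1.25 = 1574.4 kcal/day.

1574 kcal/day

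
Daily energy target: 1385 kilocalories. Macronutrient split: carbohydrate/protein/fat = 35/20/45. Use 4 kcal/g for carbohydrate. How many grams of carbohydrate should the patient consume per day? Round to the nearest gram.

121 g/day

Carbohydrate energy = 35% × 1385 = 484.75 kcal.
At 4 kcal/g: 484.75 ÷ 4 = 121.1875 g.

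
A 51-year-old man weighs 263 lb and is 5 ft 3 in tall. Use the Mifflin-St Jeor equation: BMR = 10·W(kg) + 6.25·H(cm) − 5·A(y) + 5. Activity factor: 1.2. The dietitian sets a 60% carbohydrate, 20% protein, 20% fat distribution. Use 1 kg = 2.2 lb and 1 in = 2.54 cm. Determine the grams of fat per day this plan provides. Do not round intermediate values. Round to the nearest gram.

Convert to metric: weight = 263 ÷ 2.2 = 119.5455 kg; height = (5×12 + 3) × 2.54 = 63 × 2.54 = 160.02 cm.
Mifflin-St Jeor (male): BMR = 10(119.5455) + 6.25(160.02) − 5(51) + 5 = 1195.4545 + 1000.125 − 255 + 5 = 1945.5795 kcal/day.
TEE = 1945.5795 × 1.2 = 2334.6955 kcal/day.
Fat energy = 20% × 2334.6955 = 466.9391 kcal.
Fat = 466.9391 ÷ 9 kcal/g = 51.8821 g.

52 g/day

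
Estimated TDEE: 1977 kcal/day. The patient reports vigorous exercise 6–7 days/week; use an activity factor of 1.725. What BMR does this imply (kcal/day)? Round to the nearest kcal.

1146 kcal/day

BMR = TEE ÷ activity factor = 1977 ÷ 1.725 = 1146.087 kcal/day.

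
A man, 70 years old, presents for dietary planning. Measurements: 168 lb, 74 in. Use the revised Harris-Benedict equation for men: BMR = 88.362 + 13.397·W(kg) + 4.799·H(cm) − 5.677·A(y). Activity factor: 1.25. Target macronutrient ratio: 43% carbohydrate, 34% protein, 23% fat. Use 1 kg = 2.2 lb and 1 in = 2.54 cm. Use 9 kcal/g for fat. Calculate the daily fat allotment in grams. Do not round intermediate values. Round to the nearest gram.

Convert to metric: weight = 168 ÷ 2.2 = 76.3636 kg; height = 74 × 2.54 = 187.96 cm.
Harris-Benedict: BMR = 88.362 + 13.397(76.3636) + 4.799(187.96) − 5.677(70) = 1616.0357 kcal/day.
TEE = 1616.0357 × 1.25 = 2020.0446 kcal/day.
Fat energy = 23% × 2020.0446 = 464.6103 kcal.
Fat = 464.6103 ÷ 9 kcal/g = 51.6234 g.

52 g/day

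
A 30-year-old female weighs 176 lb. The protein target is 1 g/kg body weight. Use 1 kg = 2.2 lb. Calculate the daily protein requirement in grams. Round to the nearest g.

Weight in kg = 176 ÷ 2.2 = 80 kg.
Protein = 1 g/kg × 80 kg = 80 g/day.

80 g/day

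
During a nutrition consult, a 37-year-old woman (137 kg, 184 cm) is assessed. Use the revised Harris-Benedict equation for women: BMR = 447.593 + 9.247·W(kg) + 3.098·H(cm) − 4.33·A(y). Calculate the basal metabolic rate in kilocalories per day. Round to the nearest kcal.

Harris-Benedict: BMR = 447.593 + 9.247(137) + 3.098(184) − 4.33(37) = 2124.254 kcal/day.

2124 kilocalories per day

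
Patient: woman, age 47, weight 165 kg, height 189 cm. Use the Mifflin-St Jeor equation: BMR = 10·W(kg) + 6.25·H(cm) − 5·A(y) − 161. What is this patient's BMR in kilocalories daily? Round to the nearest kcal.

2435 kilocalories daily

Mifflin-St Jeor (female): BMR = 10(165) + 6.25(189) − 5(47) − 161 = 1650 + 1181.25 − 235 − 161 = 2435.25 kcal/day.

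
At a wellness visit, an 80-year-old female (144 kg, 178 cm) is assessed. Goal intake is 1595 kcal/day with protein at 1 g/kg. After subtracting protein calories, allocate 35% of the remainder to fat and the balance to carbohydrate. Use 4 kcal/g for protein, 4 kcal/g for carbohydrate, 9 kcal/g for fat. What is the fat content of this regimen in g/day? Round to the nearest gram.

Protein = 1 × 144 = 144 g → 144 × 4 = 576 kcal.
Non-protein calories = 1595 − 576 = 1019 kcal.
Fat: 35% × 1019 = 356.65 kcal; carbohydrate: 662.35 kcal.
Fat: 356.65 kcal ÷ 9 kcal/g = 39.6278 g.

40 g/day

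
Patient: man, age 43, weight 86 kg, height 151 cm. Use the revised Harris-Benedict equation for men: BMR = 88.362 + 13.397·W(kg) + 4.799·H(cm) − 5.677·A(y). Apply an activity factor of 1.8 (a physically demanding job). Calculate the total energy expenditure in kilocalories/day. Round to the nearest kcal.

Harris-Benedict: BMR = 88.362 + 13.397(86) + 4.799(151) − 5.677(43) = 1721.042 kcal/day.
TEE = BMR × activity factor = 1721.042 × 1.8 = 3097.8756 kcal/day.

3098 kilocalories/day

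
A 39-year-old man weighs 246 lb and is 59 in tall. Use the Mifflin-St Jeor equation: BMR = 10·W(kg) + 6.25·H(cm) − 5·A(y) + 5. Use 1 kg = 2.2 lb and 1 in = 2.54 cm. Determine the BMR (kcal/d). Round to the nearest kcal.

Convert to metric: weight = 246 ÷ 2.2 = 111.8182 kg; height = 59 × 2.54 = 149.86 cm.
Mifflin-St Jeor (male): BMR = 10(111.8182) + 6.25(149.86) − 5(39) + 5 = 1118.1818 + 936.625 − 195 + 5 = 1864.8068 kcal/day.

1865 kcal/d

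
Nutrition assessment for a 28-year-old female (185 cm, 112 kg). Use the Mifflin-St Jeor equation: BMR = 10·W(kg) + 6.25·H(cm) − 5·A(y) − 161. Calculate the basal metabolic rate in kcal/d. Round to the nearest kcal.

1975 kcal/d

Mifflin-St Jeor (female): BMR = 10(112) + 6.25(185) − 5(28) − 161 = 1120 + 1156.25 − 140 − 161 = 1975.25 kcal/day.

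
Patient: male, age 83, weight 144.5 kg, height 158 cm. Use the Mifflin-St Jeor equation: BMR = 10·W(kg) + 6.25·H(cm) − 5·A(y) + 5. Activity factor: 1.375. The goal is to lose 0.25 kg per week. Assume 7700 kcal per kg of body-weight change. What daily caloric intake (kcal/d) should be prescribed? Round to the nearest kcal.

2506 kcal/d

Mifflin-St Jeor (male): BMR = 10(144.5) + 6.25(158) − 5(83) + 5 = 1445 + 987.5 − 415 + 5 = 2022.5 kcal/day.
TEE = 2022.5 × 1.375 = 2780.9375 kcal/day.
Required daily deficit = 0.25 × 7700 ÷ 7 = 275 kcal/day.
Target intake = 2780.9375 − 275 = 2505.9375 kcal/day.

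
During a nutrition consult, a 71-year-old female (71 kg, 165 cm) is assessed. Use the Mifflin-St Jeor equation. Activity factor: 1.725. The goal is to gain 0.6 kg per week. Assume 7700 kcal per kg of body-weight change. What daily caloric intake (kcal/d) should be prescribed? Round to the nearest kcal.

2774 kcal/d

Mifflin-St Jeor (female): BMR = 10(71) + 6.25(165) − 5(71) − 161 = 710 + 1031.25 − 355 − 161 = 1225.25 kcal/day.
TEE = 1225.25 × 1.725 = 2113.5563 kcal/day.
Required daily surplus = 0.6 × 7700 ÷ 7 = 660 kcal/day.
Target intake = 2113.5563 + 660 = 2773.5563 kcal/day.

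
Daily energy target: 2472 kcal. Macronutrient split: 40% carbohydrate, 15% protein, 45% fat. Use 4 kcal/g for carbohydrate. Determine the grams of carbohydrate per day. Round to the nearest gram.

Carbohydrate energy = 40% × 2472 = 988.8 kcal.
At 4 kcal/g: 988.8 ÷ 4 = 247.2 g.

247 g/day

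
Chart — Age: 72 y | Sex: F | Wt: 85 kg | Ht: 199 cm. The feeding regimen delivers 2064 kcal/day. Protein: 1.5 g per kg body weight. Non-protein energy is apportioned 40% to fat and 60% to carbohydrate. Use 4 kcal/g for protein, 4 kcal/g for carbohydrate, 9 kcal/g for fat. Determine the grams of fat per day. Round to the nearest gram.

Protein = 1.5 × 85 = 127.5 g → 127.5 × 4 = 510 kcal.
Non-protein calories = 2064 − 510 = 1554 kcal.
Fat: 40% × 1554 = 621.6 kcal; carbohydrate: 932.4 kcal.
Fat: 621.6 kcal ÷ 9 kcal/g = 69.0667 g.

69 g/day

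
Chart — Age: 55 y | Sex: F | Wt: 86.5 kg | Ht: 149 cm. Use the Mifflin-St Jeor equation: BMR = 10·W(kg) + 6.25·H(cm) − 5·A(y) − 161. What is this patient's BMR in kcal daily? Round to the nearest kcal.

Mifflin-St Jeor (female): BMR = 10(86.5) + 6.25(149) − 5(55) − 161 = 865 + 931.25 − 275 − 161 = 1360.25 kcal/day.

1360 kcal daily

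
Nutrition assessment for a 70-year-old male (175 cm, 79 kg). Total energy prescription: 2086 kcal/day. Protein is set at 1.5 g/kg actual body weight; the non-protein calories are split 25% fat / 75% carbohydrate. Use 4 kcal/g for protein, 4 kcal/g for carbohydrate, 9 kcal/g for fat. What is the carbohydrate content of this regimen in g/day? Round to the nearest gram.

Protein = 1.5 × 79 = 118.5 g → 118.5 × 4 = 474 kcal.
Non-protein calories = 2086 − 474 = 1612 kcal.
Fat: 25% × 1612 = 403 kcal; carbohydrate: 1209 kcal.
Carbohydrate: 1209 kcal ÷ 4 kcal/g = 302.25 g.

302 g/day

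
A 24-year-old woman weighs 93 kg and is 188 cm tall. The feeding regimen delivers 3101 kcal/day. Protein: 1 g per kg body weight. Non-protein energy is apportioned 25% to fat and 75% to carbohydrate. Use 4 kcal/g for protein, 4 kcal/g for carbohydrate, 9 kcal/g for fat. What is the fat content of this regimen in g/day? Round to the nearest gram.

76 g/day

Protein = 1 × 93 = 93 g → 93 × 4 = 372 kcal.
Non-protein calories = 3101 − 372 = 2729 kcal.
Fat: 25% × 2729 = 682.25 kcal; carbohydrate: 2046.75 kcal.
Fat: 682.25 kcal ÷ 9 kcal/g = 75.8056 g.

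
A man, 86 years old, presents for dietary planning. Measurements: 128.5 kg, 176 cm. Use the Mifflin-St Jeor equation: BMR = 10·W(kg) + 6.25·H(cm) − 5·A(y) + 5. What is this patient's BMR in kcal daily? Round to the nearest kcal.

Mifflin-St Jeor (male): BMR = 10(128.5) + 6.25(176) − 5(86) + 5 = 1285 + 1100 − 430 + 5 = 1960 kcal/day.

1960 kcal daily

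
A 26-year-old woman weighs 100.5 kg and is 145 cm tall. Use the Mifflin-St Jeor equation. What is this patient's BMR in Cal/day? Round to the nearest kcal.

1620 Cal/day

Mifflin-St Jeor (female): BMR = 10(100.5) + 6.25(145) − 5(26) − 161 = 1005 + 906.25 − 130 − 161 = 1620.25 kcal/day.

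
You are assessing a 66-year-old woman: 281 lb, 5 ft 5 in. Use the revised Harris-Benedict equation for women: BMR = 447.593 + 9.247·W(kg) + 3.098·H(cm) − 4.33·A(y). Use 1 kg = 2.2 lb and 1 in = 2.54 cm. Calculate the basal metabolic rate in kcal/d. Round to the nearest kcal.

Convert to metric: weight = 281 ÷ 2.2 = 127.7273 kg; height = (5×12 + 5) × 2.54 = 65 × 2.54 = 165.1 cm.
Harris-Benedict: BMR = 447.593 + 9.247(127.7273) + 3.098(165.1) − 4.33(66) = 1854.3869 kcal/day.

1854 kcal/d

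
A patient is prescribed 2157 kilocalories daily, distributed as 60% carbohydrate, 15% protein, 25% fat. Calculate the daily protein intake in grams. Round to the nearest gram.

Protein energy = 15% × 2157 = 323.55 kcal.
At 4 kcal/g: 323.55 ÷ 4 = 80.8875 g.

81 g/day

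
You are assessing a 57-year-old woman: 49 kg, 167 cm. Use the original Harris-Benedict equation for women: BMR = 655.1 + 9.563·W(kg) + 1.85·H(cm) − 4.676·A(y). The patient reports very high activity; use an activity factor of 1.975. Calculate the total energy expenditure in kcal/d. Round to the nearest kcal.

Harris-Benedict: BMR = 655.1 + 9.563(49) + 1.85(167) − 4.676(57) = 1166.105 kcal/day.
TEE = BMR × activity factor = 1166.105 × 1.975 = 2303.0574 kcal/day.

2303 kcal/d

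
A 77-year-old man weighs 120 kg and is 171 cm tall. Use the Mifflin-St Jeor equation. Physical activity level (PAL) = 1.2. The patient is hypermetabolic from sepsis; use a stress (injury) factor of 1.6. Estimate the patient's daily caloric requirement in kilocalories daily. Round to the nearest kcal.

3626 kilocalories daily

Mifflin-St Jeor (male): BMR = 10(120) + 6.25(171) − 5(77) + 5 = 1200 + 1068.75 − 385 + 5 = 1888.75 kcal/day.
TEE = BMR × activity factor = 1888.75 × 1.2 = 2266.5 kcal/day.
Apply stress factor: 2266.5 × 1.6 = 3626.4 kcal/day.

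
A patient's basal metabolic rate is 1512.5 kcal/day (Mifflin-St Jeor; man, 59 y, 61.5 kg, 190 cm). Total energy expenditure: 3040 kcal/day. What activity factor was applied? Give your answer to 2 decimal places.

2.01

Activity factor = TEE ÷ BMR = 3040 ÷ 1512.5 = 2.01.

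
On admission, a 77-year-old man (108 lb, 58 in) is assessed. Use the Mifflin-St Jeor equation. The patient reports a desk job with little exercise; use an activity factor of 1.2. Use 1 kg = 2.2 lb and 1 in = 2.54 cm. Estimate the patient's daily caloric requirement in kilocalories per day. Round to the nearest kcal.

1238 kilocalories per day

Convert to metric: weight = 108 ÷ 2.2 = 49.0909 kg; height = 58 × 2.54 = 147.32 cm.
Mifflin-St Jeor (male): BMR = 10(49.0909) + 6.25(147.32) − 5(77) + 5 = 490.9091 + 920.75 − 385 + 5 = 1031.6591 kcal/day.
TEE = BMR × activity factor = 1031.6591 × 1.2 = 1237.9909 kcal/day.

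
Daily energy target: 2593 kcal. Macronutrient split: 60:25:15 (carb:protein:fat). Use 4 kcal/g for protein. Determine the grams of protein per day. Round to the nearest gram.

Protein energy = 25% × 2593 = 648.25 kcal.
At 4 kcal/g: 648.25 ÷ 4 = 162.0625 g.

162 g/day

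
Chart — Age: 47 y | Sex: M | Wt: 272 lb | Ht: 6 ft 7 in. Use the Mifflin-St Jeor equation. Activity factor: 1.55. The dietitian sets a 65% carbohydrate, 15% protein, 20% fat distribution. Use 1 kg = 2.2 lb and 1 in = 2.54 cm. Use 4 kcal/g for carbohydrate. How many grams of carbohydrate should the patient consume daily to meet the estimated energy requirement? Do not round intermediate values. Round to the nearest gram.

569 g/day

Convert to metric: weight = 272 ÷ 2.2 = 123.6364 kg; height = (6×12 + 7) × 2.54 = 79 × 2.54 = 200.66 cm.
Mifflin-St Jeor (male): BMR = 10(123.6364) + 6.25(200.66) − 5(47) + 5 = 1236.3636 + 1254.125 − 235 + 5 = 2260.4886 kcal/day.
TEE = 2260.4886 × 1.55 = 3503.7574 kcal/day.
Carbohydrate energy = 65% × 3503.7574 = 2277.4423 kcal.
Carbohydrate = 2277.4423 ÷ 4 kcal/g = 569.3606 g.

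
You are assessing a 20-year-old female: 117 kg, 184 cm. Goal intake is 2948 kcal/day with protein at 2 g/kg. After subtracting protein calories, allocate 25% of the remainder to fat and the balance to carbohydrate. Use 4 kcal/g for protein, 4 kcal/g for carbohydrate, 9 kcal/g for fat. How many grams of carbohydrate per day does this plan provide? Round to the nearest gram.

377 g/day

Protein = 2 × 117 = 234 g → 234 × 4 = 936 kcal.
Non-protein calories = 2948 − 936 = 2012 kcal.
Fat: 25% × 2012 = 503 kcal; carbohydrate: 1509 kcal.
Carbohydrate: 1509 kcal ÷ 4 kcal/g = 377.25 g.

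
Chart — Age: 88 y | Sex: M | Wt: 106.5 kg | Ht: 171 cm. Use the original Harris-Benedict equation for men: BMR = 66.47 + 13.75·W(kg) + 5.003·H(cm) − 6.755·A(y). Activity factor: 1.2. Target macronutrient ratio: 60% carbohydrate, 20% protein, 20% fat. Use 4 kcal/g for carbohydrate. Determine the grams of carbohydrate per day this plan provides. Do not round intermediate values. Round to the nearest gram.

323 g/day

Harris-Benedict: BMR = 66.47 + 13.75(106.5) + 5.003(171) − 6.755(88) = 1791.918 kcal/day.
TEE = 1791.918 × 1.2 = 2150.3016 kcal/day.
Carbohydrate energy = 60% × 2150.3016 = 1290.181 kcal.
Carbohydrate = 1290.181 ÷ 4 kcal/g = 322.5452 g.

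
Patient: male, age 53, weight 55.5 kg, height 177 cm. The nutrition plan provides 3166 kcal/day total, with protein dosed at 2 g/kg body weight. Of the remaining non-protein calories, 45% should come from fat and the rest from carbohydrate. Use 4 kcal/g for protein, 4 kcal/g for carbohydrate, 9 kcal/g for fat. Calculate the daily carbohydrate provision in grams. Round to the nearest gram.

Protein = 2 × 55.5 = 111 g → 111 × 4 = 444 kcal.
Non-protein calories = 3166 − 444 = 2722 kcal.
Fat: 45% × 2722 = 1224.9 kcal; carbohydrate: 1497.1 kcal.
Carbohydrate: 1497.1 kcal ÷ 4 kcal/g = 374.275 g.

374 g/day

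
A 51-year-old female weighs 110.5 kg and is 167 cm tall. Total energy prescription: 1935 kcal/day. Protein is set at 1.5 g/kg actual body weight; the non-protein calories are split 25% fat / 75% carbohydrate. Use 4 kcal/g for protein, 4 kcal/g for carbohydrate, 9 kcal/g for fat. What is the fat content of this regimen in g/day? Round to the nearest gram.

Protein = 1.5 × 110.5 = 165.75 g → 165.75 × 4 = 663 kcal.
Non-protein calories = 1935 − 663 = 1272 kcal.
Fat: 25% × 1272 = 318 kcal; carbohydrate: 954 kcal.
Fat: 318 kcal ÷ 9 kcal/g = 35.3333 g.

35 g/day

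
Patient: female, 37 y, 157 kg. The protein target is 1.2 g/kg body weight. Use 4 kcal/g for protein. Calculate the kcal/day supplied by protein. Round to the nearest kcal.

754 kcal/day

Protein = 1.2 g/kg × 157 kg = 188.4 g/day.
Protein energy = 188.4 g × 4 kcal/g = 753.6 kcal/day.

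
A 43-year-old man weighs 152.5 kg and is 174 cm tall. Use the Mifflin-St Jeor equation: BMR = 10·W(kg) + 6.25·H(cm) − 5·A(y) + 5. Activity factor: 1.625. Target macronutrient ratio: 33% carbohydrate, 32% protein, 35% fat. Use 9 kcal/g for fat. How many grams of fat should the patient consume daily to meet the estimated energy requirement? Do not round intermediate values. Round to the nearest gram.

152 g/day

Mifflin-St Jeor (male): BMR = 10(152.5) + 6.25(174) − 5(43) + 5 = 1525 + 1087.5 − 215 + 5 = 2402.5 kcal/day.
TEE = 2402.5 × 1.625 = 3904.0625 kcal/day.
Fat energy = 35% × 3904.0625 = 1366.4219 kcal.
Fat = 1366.4219 ÷ 9 kcal/g = 151.8247 g.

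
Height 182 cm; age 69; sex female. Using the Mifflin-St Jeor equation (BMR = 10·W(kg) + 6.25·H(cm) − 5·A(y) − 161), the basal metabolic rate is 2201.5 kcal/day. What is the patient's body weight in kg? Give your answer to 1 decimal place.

157.0 kg

2201.5 = 10·W + 6.25(182) − 5(69) − 161
10·W = 2201.5 − 631.5 = 1570, so W = 157 kg.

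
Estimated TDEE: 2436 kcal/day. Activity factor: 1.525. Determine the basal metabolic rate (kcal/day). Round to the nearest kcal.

BMR = TEE ÷ activity factor = 2436 ÷ 1.525 = 1597.377 kcal/day.

1597 kcal/day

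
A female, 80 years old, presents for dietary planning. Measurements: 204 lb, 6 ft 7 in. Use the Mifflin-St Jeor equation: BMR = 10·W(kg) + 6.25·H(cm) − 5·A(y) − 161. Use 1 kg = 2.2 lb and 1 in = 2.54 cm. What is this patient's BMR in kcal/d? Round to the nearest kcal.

Convert to metric: weight = 204 ÷ 2.2 = 92.7273 kg; height = (6×12 + 7) × 2.54 = 79 × 2.54 = 200.66 cm.
Mifflin-St Jeor (female): BMR = 10(92.7273) + 6.25(200.66) − 5(80) − 161 = 927.2727 + 1254.125 − 400 − 161 = 1620.3977 kcal/day.

1620 kcal/d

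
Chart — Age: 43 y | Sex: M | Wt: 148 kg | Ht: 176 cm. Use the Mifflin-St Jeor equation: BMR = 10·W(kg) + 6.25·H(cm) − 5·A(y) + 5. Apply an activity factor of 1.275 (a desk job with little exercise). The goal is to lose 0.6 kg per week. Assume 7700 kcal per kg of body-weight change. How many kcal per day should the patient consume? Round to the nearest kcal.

2362 kcal per day

Mifflin-St Jeor (male): BMR = 10(148) + 6.25(176) − 5(43) + 5 = 1480 + 1100 − 215 + 5 = 2370 kcal/day.
TEE = 2370 × 1.275 = 3021.75 kcal/day.
Required daily deficit = 0.6 × 7700 ÷ 7 = 660 kcal/day.
Target intake = 3021.75 − 660 = 2361.75 kcal/day.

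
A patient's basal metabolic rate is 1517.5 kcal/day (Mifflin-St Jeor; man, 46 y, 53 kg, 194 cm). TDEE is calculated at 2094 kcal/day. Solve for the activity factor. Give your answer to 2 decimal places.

Activity factor = TEE ÷ BMR = 2094 ÷ 1517.5 = 1.38.

1.38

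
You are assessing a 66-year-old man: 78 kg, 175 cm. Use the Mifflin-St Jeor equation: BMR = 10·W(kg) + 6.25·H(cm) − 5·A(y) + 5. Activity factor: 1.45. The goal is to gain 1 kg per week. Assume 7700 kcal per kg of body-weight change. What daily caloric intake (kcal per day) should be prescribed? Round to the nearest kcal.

Mifflin-St Jeor (male): BMR = 10(78) + 6.25(175) − 5(66) + 5 = 780 + 1093.75 − 330 + 5 = 1548.75 kcal/day.
TEE = 1548.75 × 1.45 = 2245.6875 kcal/day.
Required daily surplus = 1 × 7700 ÷ 7 = 1100 kcal/day.
Target intake = 2245.6875 + 1100 = 3345.6875 kcal/day.

3346 kcal per day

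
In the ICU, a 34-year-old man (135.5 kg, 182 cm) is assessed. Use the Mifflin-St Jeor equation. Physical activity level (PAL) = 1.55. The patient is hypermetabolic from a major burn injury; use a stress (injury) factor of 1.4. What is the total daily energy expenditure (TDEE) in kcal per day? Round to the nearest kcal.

Mifflin-St Jeor (male): BMR = 10(135.5) + 6.25(182) − 5(34) + 5 = 1355 + 1137.5 − 170 + 5 = 2327.5 kcal/day.
TEE = BMR × activity factor = 2327.5 × 1.55 = 3607.625 kcal/day.
Apply stress factor: 3607.625 × 1.4 = 5050.675 kcal/day.

5051 kcal per day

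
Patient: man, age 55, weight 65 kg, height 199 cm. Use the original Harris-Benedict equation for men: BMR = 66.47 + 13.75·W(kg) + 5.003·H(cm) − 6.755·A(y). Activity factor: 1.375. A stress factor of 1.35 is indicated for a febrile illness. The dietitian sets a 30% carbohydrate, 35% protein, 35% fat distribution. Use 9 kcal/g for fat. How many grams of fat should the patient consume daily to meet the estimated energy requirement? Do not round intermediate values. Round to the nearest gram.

114 g/day

Harris-Benedict: BMR = 66.47 + 13.75(65) + 5.003(199) − 6.755(55) = 1584.292 kcal/day.
TEE = 1584.292 × 1.375 = 2178.4015 kcal/day.
With stress factor 1.35: 2178.4015 × 1.35 = 2940.842 kcal/day.
Fat energy = 35% × 2940.842 = 1029.2947 kcal.
Fat = 1029.2947 ÷ 9 kcal/g = 114.3661 g.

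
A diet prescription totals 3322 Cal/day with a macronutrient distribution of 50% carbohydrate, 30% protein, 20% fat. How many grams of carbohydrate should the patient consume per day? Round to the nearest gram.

415 g/day

Carbohydrate energy = 50% × 3322 = 1661 kcal.
At 4 kcal/g: 1661 ÷ 4 = 415.25 g.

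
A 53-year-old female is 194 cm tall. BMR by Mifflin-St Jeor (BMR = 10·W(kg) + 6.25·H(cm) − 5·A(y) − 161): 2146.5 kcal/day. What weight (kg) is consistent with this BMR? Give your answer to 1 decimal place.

136.0 kg

2146.5 = 10·W + 6.25(194) − 5(53) − 161
10·W = 2146.5 − 786.5 = 1360, so W = 136 kg.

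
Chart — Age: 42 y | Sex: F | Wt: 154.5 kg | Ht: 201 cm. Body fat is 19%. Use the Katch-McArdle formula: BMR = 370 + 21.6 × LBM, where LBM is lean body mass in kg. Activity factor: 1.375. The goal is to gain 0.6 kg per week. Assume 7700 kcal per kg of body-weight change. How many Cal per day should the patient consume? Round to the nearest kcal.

LBM = 154.5 × (1 − 0.19) = 125.145 kg. Katch-McArdle: BMR = 370 + 21.6 × 125.145 = 3073.132 kcal/day.
TEE = 3073.132 × 1.375 = 4225.5565 kcal/day.
Required daily surplus = 0.6 × 7700 ÷ 7 = 660 kcal/day.
Target intake = 4225.5565 + 660 = 4885.5565 kcal/day.

4886 Cal per day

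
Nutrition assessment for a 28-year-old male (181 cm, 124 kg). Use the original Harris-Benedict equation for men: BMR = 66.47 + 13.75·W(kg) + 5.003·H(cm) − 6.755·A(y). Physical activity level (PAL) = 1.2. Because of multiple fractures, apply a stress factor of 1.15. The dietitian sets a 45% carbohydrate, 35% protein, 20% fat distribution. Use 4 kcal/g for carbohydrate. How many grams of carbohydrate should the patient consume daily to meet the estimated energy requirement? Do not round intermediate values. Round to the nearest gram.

386 g/day

Harris-Benedict: BMR = 66.47 + 13.75(124) + 5.003(181) − 6.755(28) = 2487.873 kcal/day.
TEE = 2487.873 × 1.2 = 2985.4476 kcal/day.
With stress factor 1.15: 2985.4476 × 1.15 = 3433.2647 kcal/day.
Carbohydrate energy = 45% × 3433.2647 = 1544.9691 kcal.
Carbohydrate = 1544.9691 ÷ 4 kcal/g = 386.2423 g.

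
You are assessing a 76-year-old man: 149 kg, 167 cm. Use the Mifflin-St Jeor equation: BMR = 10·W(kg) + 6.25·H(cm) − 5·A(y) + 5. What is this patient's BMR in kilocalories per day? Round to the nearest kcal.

Mifflin-St Jeor (male): BMR = 10(149) + 6.25(167) − 5(76) + 5 = 1490 + 1043.75 − 380 + 5 = 2158.75 kcal/day.

2159 kilocalories per day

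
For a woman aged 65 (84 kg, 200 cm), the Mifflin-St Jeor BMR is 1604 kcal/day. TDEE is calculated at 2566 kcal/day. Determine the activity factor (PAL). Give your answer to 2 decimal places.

1.60

Activity factor = TEE ÷ BMR = 2566 ÷ 1604 = 1.6.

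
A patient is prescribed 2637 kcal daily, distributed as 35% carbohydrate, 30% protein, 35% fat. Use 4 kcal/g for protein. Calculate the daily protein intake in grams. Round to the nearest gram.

Protein energy = 30% × 2637 = 791.1 kcal.
At 4 kcal/g: 791.1 ÷ 4 = 197.775 g.

198 g/day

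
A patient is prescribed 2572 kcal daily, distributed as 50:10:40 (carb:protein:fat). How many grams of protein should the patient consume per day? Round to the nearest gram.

64 g/day

Protein energy = 10% × 2572 = 257.2 kcal.
At 4 kcal/g: 257.2 ÷ 4 = 64.3 g.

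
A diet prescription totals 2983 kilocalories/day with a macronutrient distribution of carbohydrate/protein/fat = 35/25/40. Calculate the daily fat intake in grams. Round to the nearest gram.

Fat energy = 40% × 2983 = 1193.2 kcal.
At 9 kcal/g: 1193.2 ÷ 9 = 132.5778 g.

133 g/day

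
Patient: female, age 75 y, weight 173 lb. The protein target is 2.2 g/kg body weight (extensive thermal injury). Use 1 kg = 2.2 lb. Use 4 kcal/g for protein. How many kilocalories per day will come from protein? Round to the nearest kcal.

Weight in kg = 173 ÷ 2.2 = 78.6364 kg.
Protein = 2.2 g/kg × 78.6364 kg = 173 g/day.
Protein energy = 173 g × 4 kcal/g = 692 kcal/day.

692 kcal/day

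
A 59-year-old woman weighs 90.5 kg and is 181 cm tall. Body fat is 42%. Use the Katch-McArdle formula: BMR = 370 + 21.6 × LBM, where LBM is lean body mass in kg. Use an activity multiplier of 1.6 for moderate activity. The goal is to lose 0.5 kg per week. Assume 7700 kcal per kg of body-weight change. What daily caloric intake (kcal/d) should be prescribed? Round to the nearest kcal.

1856 kcal/d

LBM = 90.5 × (1 − 0.42) = 52.49 kg. Katch-McArdle: BMR = 370 + 21.6 × 52.49 = 1503.784 kcal/day.
TEE = 1503.784 × 1.6 = 2406.0544 kcal/day.
Required daily deficit = 0.5 × 7700 ÷ 7 = 550 kcal/day.
Target intake = 2406.0544 − 550 = 1856.0544 kcal/day.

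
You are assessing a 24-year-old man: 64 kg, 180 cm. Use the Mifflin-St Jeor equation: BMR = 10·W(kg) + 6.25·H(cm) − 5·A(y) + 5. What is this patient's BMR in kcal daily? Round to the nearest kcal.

Mifflin-St Jeor (male): BMR = 10(64) + 6.25(180) − 5(24) + 5 = 640 + 1125 − 120 + 5 = 1650 kcal/day.

1650 kcal daily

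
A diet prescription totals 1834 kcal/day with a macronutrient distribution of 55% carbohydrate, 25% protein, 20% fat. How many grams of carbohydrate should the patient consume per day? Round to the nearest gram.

Carbohydrate energy = 55% × 1834 = 1008.7 kcal.
At 4 kcal/g: 1008.7 ÷ 4 = 252.175 g.

252 g/day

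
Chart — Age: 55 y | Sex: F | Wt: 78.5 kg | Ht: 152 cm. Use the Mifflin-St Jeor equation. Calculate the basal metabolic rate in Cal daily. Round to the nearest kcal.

1299 Cal daily

Mifflin-St Jeor (female): BMR = 10(78.5) + 6.25(152) − 5(55) − 161 = 785 + 950 − 275 − 161 = 1299 kcal/day.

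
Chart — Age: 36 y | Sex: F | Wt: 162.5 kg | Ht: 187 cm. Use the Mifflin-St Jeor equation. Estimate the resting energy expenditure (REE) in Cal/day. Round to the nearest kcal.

Mifflin-St Jeor (female): BMR = 10(162.5) + 6.25(187) − 5(36) − 161 = 1625 + 1168.75 − 180 − 161 = 2452.75 kcal/day.

2453 Cal/day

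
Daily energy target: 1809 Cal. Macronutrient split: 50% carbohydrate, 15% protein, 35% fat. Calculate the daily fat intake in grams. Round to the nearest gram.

70 g/day

Fat energy = 35% × 1809 = 633.15 kcal.
At 9 kcal/g: 633.15 ÷ 9 = 70.35 g.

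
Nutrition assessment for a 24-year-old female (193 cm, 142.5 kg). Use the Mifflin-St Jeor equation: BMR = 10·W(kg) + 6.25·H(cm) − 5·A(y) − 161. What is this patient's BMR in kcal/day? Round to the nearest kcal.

Mifflin-St Jeor (female): BMR = 10(142.5) + 6.25(193) − 5(24) − 161 = 1425 + 1206.25 − 120 − 161 = 2350.25 kcal/day.

2350 kcal/day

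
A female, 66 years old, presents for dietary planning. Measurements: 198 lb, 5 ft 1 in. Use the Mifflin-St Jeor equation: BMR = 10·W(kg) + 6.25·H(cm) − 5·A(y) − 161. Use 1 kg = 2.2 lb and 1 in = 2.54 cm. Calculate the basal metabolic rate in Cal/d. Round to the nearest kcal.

Convert to metric: weight = 198 ÷ 2.2 = 90 kg; height = (5×12 + 1) × 2.54 = 61 × 2.54 = 154.94 cm.
Mifflin-St Jeor (female): BMR = 10(90) + 6.25(154.94) − 5(66) − 161 = 900 + 968.375 − 330 − 161 = 1377.375 kcal/day.

1377 Cal/d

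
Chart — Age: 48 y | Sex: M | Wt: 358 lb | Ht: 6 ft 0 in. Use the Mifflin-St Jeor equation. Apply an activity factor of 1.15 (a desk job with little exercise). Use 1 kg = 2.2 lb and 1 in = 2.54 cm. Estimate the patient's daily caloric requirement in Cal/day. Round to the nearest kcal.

2916 Cal/day

Convert to metric: weight = 358 ÷ 2.2 = 162.7273 kg; height = (6×12 + 0) × 2.54 = 72 × 2.54 = 182.88 cm.
Mifflin-St Jeor (male): BMR = 10(162.7273) + 6.25(182.88) − 5(48) + 5 = 1627.2727 + 1143 − 240 + 5 = 2535.2727 kcal/day.
TEE = BMR × activity factor = 2535.2727 × 1.15 = 2915.5636 kcal/day.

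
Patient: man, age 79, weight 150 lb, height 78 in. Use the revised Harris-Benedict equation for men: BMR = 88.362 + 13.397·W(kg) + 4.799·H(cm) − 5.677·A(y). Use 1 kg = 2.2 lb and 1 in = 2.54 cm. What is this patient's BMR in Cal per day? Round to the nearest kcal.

1504 Cal per day

Convert to metric: weight = 150 ÷ 2.2 = 68.1818 kg; height = 78 × 2.54 = 198.12 cm.
Harris-Benedict: BMR = 88.362 + 13.397(68.1818) + 4.799(198.12) − 5.677(79) = 1504.0887 kcal/day.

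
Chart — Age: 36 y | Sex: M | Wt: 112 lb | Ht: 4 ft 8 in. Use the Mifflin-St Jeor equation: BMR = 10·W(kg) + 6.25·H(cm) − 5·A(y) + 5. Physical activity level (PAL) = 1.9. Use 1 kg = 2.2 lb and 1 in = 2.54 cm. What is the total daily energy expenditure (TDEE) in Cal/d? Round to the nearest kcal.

Convert to metric: weight = 112 ÷ 2.2 = 50.9091 kg; height = (4×12 + 8) × 2.54 = 56 × 2.54 = 142.24 cm.
Mifflin-St Jeor (male): BMR = 10(50.9091) + 6.25(142.24) − 5(36) + 5 = 509.0909 + 889 − 180 + 5 = 1223.0909 kcal/day.
TEE = BMR × activity factor = 1223.0909 × 1.9 = 2323.8727 kcal/day.

2324 Cal/d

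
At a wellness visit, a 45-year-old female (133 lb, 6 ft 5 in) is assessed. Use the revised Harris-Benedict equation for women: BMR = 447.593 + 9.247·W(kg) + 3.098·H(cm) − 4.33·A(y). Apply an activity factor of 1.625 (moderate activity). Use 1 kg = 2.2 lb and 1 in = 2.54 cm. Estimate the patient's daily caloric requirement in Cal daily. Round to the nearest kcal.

Convert to metric: weight = 133 ÷ 2.2 = 60.4545 kg; height = (6×12 + 5) × 2.54 = 77 × 2.54 = 195.58 cm.
Harris-Benedict: BMR = 447.593 + 9.247(60.4545) + 3.098(195.58) − 4.33(45) = 1417.673 kcal/day.
TEE = BMR × activity factor = 1417.673 × 1.625 = 2303.7187 kcal/day.

2304 Cal daily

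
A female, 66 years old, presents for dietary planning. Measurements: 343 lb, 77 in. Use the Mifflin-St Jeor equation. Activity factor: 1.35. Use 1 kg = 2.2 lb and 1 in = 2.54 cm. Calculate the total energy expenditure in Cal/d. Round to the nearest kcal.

3092 Cal/d

Convert to metric: weight = 343 ÷ 2.2 = 155.9091 kg; height = 77 × 2.54 = 195.58 cm.
Mifflin-St Jeor (female): BMR = 10(155.9091) + 6.25(195.58) − 5(66) − 161 = 1559.0909 + 1222.375 − 330 − 161 = 2290.4659 kcal/day.
TEE = BMR × activity factor = 2290.4659 × 1.35 = 3092.129 kcal/day.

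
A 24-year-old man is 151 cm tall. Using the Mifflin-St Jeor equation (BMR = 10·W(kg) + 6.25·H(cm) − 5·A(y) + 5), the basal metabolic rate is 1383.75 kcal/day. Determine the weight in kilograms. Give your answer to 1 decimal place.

55.5 kg

1383.75 = 10·W + 6.25(151) − 5(24) + 5
10·W = 1383.75 − 828.75 = 555, so W = 55.5 kg.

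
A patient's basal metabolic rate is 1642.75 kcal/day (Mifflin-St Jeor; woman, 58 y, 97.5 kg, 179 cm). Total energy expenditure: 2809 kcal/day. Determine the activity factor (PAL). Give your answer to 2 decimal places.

Activity factor = TEE ÷ BMR = 2809 ÷ 1642.75 = 1.71.

1.71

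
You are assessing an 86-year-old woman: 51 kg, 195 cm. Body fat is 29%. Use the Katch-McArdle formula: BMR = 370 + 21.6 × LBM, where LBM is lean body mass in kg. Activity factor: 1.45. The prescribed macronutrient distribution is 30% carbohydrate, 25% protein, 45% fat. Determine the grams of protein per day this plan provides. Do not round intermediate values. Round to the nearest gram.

LBM = 51 × (1 − 0.29) = 36.21 kg. Katch-McArdle: BMR = 370 + 21.6 × 36.21 = 1152.136 kcal/day.
TEE = 1152.136 × 1.45 = 1670.5972 kcal/day.
Protein energy = 25% × 1670.5972 = 417.6493 kcal.
Protein = 417.6493 ÷ 4 kcal/g = 104.4123 g.

104 g/day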